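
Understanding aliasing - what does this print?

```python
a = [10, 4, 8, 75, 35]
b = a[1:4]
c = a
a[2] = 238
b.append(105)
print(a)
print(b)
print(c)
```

Key concept: slice vs alias.
Step by step:
`a = [10, 4, 8, 75, 35]` → a = [10, 4, 8, 75, 35]
`b = a[1:4]` → b = [4, 8, 75]
`c = a` → c = [10, 4, 8, 75, 35] (same object as a)
`a[2] = 238` → a = [10, 4, 238, 75, 35] (same object as c); c = [10, 4, 238, 75, 35] (same object as a)
`b.append(105)` → b = [4, 8, 75, 105]
`print(a)` → prints [10, 4, 238, 75, 35]
`print(b)` → prints [4, 8, 75, 105]
`print(c)` → prints [10, 4, 238, 75, 35]

Answer:
[10, 4, 238, 75, 35]
[4, 8, 75, 105]
[10, 4, 238, 75, 35]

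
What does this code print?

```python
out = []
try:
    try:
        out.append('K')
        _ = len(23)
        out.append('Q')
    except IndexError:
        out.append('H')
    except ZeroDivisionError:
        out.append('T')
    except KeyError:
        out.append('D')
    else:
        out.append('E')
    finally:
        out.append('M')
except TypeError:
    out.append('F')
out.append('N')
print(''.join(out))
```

Execution trace: 'K' (try body) → 'M' (finally) → 'F' (outer except TypeError) → 'N' (after the try/except). Output: KMFN

Answer: KMFN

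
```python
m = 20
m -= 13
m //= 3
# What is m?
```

Trace:
`m = 20` → m = 20
`m -= 13` → m = 7
`m //= 3` → m = 2
So m = 2

Answer: 2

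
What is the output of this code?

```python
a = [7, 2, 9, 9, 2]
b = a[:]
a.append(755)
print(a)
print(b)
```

Key concept: slice [:] creates copy.
Step by step:
`a = [7, 2, 9, 9, 2]` → a = [7, 2, 9, 9, 2]
`b = a[:]` → b = [7, 2, 9, 9, 2]
`a.append(755)` → a = [7, 2, 9, 9, 2, 755]
`print(a)` → prints [7, 2, 9, 9, 2, 755]
`print(b)` → prints [7, 2, 9, 9, 2]

Answer:
[7, 2, 9, 9, 2, 755]
[7, 2, 9, 9, 2]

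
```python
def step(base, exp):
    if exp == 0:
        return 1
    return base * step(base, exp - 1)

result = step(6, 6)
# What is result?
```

step(6, 6) = 6 * 6 * 6 * 6 * 6 * 6 = 46656

Answer: 46656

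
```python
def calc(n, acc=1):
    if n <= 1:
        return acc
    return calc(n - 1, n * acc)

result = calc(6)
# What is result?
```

Accumulator trace (n, acc): (6, 1) -> (5, 6) -> (4, 30) -> (3, 120) -> (2, 360) -> (1, 720) -> return 720

Answer: 720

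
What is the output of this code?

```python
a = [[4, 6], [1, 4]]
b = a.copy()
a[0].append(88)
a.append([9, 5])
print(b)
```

Key concept: shallow copy with nested lists.
Step by step:
`a = [[4, 6], [1, 4]]` → a = [[4, 6], [1, 4]]
`b = a.copy()` → b = [[4, 6], [1, 4]]
`a[0].append(88)` → a = [[4, 6, 88], [1, 4]]; b = [[4, 6, 88], [1, 4]]
`a.append([9, 5])` → a = [[4, 6, 88], [1, 4], [9, 5]]
`print(b)` → prints [[4, 6, 88], [1, 4]]

Answer: [[4, 6, 88], [1, 4]]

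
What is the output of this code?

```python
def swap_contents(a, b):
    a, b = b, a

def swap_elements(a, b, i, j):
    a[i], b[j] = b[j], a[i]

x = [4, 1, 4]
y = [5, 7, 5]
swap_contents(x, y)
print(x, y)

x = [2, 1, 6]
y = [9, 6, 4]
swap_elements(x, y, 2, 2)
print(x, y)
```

Key concept: parameter rebinding vs mutation.
Step by step:
`x = [4, 1, 4]` → x = [4, 1, 4]
`y = [5, 7, 5]` → y = [5, 7, 5]
`swap_contents(x, y)` → no visible change to tracked variables
`print(x, y)` → prints [4, 1, 4] [5, 7, 5]
`x = [2, 1, 6]` → x = [2, 1, 6]
`y = [9, 6, 4]` → y = [9, 6, 4]
`swap_elements(x, y, 2, 2)` → x = [2, 1, 4]; y = [9, 6, 6]
`print(x, y)` → prints [2, 1, 4] [9, 6, 6]

Answer:
[4, 1, 4] [5, 7, 5]
[2, 1, 4] [9, 6, 6]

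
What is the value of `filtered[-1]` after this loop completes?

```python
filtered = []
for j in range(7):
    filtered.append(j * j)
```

Last element of squares 0 to 6
`filtered` takes the values: [] → [0] → [0, 1] → [0, 1, 4] → [0, 1, 4, 9] → [0, 1, 4, 9, 16] → [0, 1, 4, 9, 16, 25] → [0, 1, 4, 9, 16, 25, 36]
So `filtered[-1]` = 36

Answer: 36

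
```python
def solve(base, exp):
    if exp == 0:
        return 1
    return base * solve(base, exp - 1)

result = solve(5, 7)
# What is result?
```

solve(5, 7) = 5 * 5 * 5 * 5 * 5 * 5 * 5 = 78125

Answer: 78125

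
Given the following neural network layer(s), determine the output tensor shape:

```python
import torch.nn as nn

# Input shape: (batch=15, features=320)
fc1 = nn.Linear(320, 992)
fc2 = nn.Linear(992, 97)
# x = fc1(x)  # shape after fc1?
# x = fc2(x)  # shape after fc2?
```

Input: (15, 320) -> after fc1: (15, 992) -> Output: (15, 97)

Answer: (15, 97)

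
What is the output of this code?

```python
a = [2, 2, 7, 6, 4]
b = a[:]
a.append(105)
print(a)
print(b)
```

Key concept: slice [:] creates copy.
Step by step:
`a = [2, 2, 7, 6, 4]` → a = [2, 2, 7, 6, 4]
`b = a[:]` → b = [2, 2, 7, 6, 4]
`a.append(105)` → a = [2, 2, 7, 6, 4, 105]
`print(a)` → prints [2, 2, 7, 6, 4, 105]
`print(b)` → prints [2, 2, 7, 6, 4]

Answer:
[2, 2, 7, 6, 4, 105]
[2, 2, 7, 6, 4]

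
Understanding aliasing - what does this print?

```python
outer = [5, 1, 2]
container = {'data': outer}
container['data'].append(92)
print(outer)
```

Key concept: dict holds reference to list.
Step by step:
`outer = [5, 1, 2]` → outer = [5, 1, 2]
`container = {'data': outer}` → container = {'data': [5, 1, 2]}
`container['data'].append(92)` → outer = [5, 1, 2, 92]; container = {'data': [5, 1, 2, 92]}
`print(outer)` → prints [5, 1, 2, 92]

Answer: [5, 1, 2, 92]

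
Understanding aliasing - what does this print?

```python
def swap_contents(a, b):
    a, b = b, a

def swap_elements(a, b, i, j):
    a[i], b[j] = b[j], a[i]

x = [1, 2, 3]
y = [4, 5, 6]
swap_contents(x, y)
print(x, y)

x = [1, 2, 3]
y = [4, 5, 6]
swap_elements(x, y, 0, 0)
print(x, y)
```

Key concept: parameter rebinding vs mutation.
Step by step:
`x = [1, 2, 3]` → x = [1, 2, 3]
`y = [4, 5, 6]` → y = [4, 5, 6]
`swap_contents(x, y)` → no visible change to tracked variables
`print(x, y)` → prints [1, 2, 3] [4, 5, 6]
`x = [1, 2, 3]` → x = [1, 2, 3]
`y = [4, 5, 6]` → y = [4, 5, 6]
`swap_elements(x, y, 0, 0)` → x = [4, 2, 3]; y = [1, 5, 6]
`print(x, y)` → prints [4, 2, 3] [1, 5, 6]

Answer:
[1, 2, 3] [4, 5, 6]
[4, 2, 3] [1, 5, 6]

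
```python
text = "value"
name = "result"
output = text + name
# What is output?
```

Trace:
`text = "value"` → text = 'value'
`name = "result"` → name = 'result'
`output = text + name` → output = 'valueresult'
So output = 'valueresult'

Answer: 'valueresult'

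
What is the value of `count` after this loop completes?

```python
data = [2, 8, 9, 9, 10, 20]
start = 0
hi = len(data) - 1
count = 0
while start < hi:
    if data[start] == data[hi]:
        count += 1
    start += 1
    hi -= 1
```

Count matching pairs from ends
`count` takes the values: 0 → 1

Answer: 1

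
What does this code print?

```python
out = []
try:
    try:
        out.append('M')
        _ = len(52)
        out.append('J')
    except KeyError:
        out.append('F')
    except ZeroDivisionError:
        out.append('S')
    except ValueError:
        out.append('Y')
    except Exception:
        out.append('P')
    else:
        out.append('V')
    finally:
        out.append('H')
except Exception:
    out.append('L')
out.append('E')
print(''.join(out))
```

Execution trace: 'M' (inner try body) → 'P' (inner except Exception) → 'H' (inner finally) → 'E' (after the try/except). Output: MPHE

Answer: MPHE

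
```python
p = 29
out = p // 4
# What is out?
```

Trace:
`p = 29` → p = 29
`out = p // 4` → out = 7
So out = 7

Answer: 7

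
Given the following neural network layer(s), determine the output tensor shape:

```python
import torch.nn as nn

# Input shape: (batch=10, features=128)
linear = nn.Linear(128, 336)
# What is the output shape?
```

Input: (10, 128) -> Output: (10, 336)

Answer: (10, 336)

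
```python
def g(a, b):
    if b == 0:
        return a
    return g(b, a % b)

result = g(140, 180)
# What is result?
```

g(140, 180) -> g(180, 140) -> g(140, 40) -> g(40, 20) -> g(20, 0) -> 20

Answer: 20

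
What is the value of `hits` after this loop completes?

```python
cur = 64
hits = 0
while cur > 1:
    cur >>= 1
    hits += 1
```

Count right shifts until 1
`hits` takes the values: 0 → 1 → 2 → 3 → 4 → 5 → 6

Answer: 6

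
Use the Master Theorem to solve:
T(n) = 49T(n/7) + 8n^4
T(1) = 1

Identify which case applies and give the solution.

a=49, b=7, f(n)=8n^4. log_7(49) = 2. Since c=4 > 2 and the regularity condition holds (49(n/7)^4 = (49/7^4)n^4 with 49/7^4 < 1), Case 3 applies: T(n) = Θ(f(n)) = O(n^4).

Answer: O(n^4) - Case 3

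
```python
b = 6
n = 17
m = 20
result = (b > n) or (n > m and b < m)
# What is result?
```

Trace:
`b = 6` → b = 6
`n = 17` → n = 17
`m = 20` → m = 20
`result = (b > n) or (n > m and b < m)` → result = False
So result = False

Answer: False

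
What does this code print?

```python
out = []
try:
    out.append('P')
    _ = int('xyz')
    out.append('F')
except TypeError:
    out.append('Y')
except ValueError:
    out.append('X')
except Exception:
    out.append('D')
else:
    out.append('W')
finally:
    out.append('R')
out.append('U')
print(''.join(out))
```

Execution trace: 'P' (try body) → 'X' (except ValueError) → 'R' (finally) → 'U' (after the try/except). Output: PXRU

Answer: PXRU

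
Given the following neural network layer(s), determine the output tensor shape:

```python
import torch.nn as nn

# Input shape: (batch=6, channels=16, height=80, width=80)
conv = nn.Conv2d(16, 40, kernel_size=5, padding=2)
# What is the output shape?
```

Input: (6, 16, 80, 80) -> Output: (6, 40, 80, 80)

Answer: (6, 40, 80, 80)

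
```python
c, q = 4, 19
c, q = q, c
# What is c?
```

Trace:
`c, q = 4, 19` → c = 4; q = 19
`c, q = q, c` → c = 19; q = 4
So c = 19

Answer: 19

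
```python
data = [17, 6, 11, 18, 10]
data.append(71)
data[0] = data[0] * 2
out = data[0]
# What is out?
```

Trace:
`data = [17, 6, 11, 18, 10]` → data = [17, 6, 11, 18, 10]
`data.append(71)` → data = [17, 6, 11, 18, 10, 71]
`data[0] = data[0] * 2` → data = [34, 6, 11, 18, 10, 71]
`out = data[0]` → out = 34
So out = 34

Answer: 34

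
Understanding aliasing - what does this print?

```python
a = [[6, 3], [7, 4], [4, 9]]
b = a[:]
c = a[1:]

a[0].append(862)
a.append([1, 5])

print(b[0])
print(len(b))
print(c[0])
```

Key concept: slice with nested mutation.
Step by step:
`a = [[6, 3], [7, 4], [4, 9]]` → a = [[6, 3], [7, 4], [4, 9]]
`b = a[:]` → b = [[6, 3], [7, 4], [4, 9]]
`c = a[1:]` → c = [[7, 4], [4, 9]]
`a[0].append(862)` → a = [[6, 3, 862], [7, 4], [4, 9]]; b = [[6, 3, 862], [7, 4], [4, 9]]
`a.append([1, 5])` → a = [[6, 3, 862], [7, 4], [4, 9], [1, 5]]
`print(b[0])` → prints [6, 3, 862]
`print(len(b))` → prints 3
`print(c[0])` → prints [7, 4]

Answer:
[6, 3, 862]
3
[7, 4]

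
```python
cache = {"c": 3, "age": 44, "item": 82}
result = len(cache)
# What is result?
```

Trace:
`cache = {"c": 3, "age": 44, "item": 82}` → cache = {'c': 3, 'age': 44, 'item': 82}
`result = len(cache)` → result = 3
So result = 3

Answer: 3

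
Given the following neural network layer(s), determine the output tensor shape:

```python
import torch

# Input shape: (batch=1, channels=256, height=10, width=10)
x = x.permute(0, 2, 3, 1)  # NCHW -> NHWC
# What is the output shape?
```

Input: (1, 256, 10, 10) -> Output: (1, 10, 10, 256)

Answer: (1, 10, 10, 256)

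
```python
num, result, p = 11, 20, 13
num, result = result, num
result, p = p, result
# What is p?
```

Trace:
`num, result, p = 11, 20, 13` → num = 11; result = 20; p = 13
`num, result = result, num` → num = 20; result = 11
`result, p = p, result` → result = 13; p = 11
So p = 11

Answer: 11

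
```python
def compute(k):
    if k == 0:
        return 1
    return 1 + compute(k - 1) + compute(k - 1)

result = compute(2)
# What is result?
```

compute(k) = 1 + 2·compute(k-1), compute(0)=1. Closed form: (1+1)·2^2 - 1 = 7.

Answer: 7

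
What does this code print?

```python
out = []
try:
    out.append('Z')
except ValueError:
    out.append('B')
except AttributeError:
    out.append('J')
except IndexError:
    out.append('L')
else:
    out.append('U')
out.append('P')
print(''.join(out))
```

Execution trace: 'Z' (try body, no exception) → 'U' (else) → 'P' (after the try/except). Output: ZUP

Answer: ZUP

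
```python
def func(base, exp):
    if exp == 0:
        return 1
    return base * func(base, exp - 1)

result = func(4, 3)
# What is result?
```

func(4, 3) = 4 * 4 * 4 = 64

Answer: 64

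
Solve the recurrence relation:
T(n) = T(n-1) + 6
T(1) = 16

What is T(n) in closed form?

Unrolling: T(n) = T(1) + 6·(n-1) = 16 + 6(n-1) = 6n + 10.

Answer: T(n) = 6n + 10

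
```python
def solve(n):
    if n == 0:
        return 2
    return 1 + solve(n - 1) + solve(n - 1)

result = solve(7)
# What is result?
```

solve(n) = 1 + 2·solve(n-1), solve(0)=2. Closed form: (2+1)·2^7 - 1 = 383.

Answer: 383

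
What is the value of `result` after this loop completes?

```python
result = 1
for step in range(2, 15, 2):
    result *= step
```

Product of even numbers 2 to 14
`result` takes the values: 1 → 2 → 8 → 48 → 384 → 3840 → 46080 → 645120

Answer: 645120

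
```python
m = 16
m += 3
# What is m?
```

Trace:
`m = 16` → m = 16
`m += 3` → m = 19
So m = 19

Answer: 19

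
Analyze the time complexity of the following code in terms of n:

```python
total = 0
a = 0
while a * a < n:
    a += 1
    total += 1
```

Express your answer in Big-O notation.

Each loop level contributes: √n. Multiplying the contributions gives O(√n).

Answer: O(√n)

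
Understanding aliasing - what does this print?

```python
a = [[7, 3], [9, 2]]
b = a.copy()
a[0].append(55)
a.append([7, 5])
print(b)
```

Key concept: shallow copy with nested lists.
Step by step:
`a = [[7, 3], [9, 2]]` → a = [[7, 3], [9, 2]]
`b = a.copy()` → b = [[7, 3], [9, 2]]
`a[0].append(55)` → a = [[7, 3, 55], [9, 2]]; b = [[7, 3, 55], [9, 2]]
`a.append([7, 5])` → a = [[7, 3, 55], [9, 2], [7, 5]]
`print(b)` → prints [[7, 3, 55], [9, 2]]

Answer: [[7, 3, 55], [9, 2]]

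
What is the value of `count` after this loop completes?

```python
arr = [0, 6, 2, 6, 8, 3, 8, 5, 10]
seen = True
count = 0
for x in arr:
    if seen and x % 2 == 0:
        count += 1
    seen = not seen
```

Count even values at even positions
`count` takes the values: 0 → 1 → 2 → 3 → 4 → 5

Answer: 5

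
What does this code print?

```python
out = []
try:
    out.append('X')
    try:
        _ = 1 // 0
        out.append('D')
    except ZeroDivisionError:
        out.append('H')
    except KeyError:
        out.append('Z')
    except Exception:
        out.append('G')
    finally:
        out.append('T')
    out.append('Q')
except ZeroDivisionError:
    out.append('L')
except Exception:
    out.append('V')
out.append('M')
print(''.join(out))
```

Execution trace: 'X' (try body) → 'H' (inner except ZeroDivisionError) → 'T' (inner finally) → 'Q' (try body, no exception) → 'M' (after the try/except). Output: XHTQM

Answer: XHTQM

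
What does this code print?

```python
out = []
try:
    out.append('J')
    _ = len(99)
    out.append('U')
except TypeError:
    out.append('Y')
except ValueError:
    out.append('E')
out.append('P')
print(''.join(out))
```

Execution trace: 'J' (try body) → 'Y' (except TypeError) → 'P' (after the try/except). Output: JYP

Answer: JYP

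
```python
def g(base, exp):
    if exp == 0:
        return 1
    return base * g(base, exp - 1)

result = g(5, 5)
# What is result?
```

g(5, 5) = 5 * 5 * 5 * 5 * 5 = 3125

Answer: 3125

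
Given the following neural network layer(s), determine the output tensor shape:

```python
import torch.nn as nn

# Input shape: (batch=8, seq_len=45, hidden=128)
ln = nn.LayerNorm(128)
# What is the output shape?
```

Input: (8, 45, 128) -> Output: (8, 45, 128)

Answer: (8, 45, 128)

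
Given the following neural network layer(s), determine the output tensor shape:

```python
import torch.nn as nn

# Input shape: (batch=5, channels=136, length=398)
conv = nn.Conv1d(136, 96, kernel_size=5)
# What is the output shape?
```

Input: (5, 136, 398) -> Output: (5, 96, 394)

Answer: (5, 96, 394)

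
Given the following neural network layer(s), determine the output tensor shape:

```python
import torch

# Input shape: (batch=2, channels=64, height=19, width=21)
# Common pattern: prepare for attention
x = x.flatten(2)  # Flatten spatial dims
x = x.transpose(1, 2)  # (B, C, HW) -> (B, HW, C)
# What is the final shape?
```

Input: (2, 64, 19, 21) -> after flatten(2): (2, 64, 399) -> Output: (2, 399, 64)

Answer: (2, 399, 64)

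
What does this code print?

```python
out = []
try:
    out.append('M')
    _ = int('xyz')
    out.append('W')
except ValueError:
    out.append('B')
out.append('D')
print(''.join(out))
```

Execution trace: 'M' (try body) → 'B' (except ValueError) → 'D' (after the try/except). Output: MBD

Answer: MBD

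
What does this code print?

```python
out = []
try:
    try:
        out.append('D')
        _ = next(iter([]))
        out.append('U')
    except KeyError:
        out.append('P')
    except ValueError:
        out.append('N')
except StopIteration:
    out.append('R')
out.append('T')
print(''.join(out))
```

Execution trace: 'D' (try body) → 'R' (outer except StopIteration) → 'T' (after the try/except). Output: DRT

Answer: DRT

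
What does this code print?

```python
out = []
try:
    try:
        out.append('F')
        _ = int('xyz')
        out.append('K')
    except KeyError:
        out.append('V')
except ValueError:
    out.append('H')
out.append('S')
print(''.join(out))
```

Execution trace: 'F' (try body) → 'H' (outer except ValueError) → 'S' (after the try/except). Output: FHS

Answer: FHS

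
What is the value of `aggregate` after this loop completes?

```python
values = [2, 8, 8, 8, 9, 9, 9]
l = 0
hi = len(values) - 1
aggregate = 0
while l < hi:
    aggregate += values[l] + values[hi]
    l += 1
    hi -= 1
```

Sum of pairs from ends
`aggregate` takes the values: 0 → 11 → 28 → 45

Answer: 45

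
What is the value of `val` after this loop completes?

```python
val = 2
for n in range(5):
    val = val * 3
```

Multiply by 3, 5 times: 2 * 3^5 = 486
`val` takes the values: 2 → 6 → 18 → 54 → 162 → 486

Answer: 486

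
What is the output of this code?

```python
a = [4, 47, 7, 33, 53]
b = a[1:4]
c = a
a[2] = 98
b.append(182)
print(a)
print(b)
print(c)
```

Key concept: slice vs alias.
Step by step:
`a = [4, 47, 7, 33, 53]` → a = [4, 47, 7, 33, 53]
`b = a[1:4]` → b = [47, 7, 33]
`c = a` → c = [4, 47, 7, 33, 53] (same object as a)
`a[2] = 98` → a = [4, 47, 98, 33, 53] (same object as c); c = [4, 47, 98, 33, 53] (same object as a)
`b.append(182)` → b = [47, 7, 33, 182]
`print(a)` → prints [4, 47, 98, 33, 53]
`print(b)` → prints [47, 7, 33, 182]
`print(c)` → prints [4, 47, 98, 33, 53]

Answer:
[4, 47, 98, 33, 53]
[47, 7, 33, 182]
[4, 47, 98, 33, 53]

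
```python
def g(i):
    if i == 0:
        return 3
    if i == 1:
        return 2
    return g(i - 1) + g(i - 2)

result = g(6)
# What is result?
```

Build up from base cases: g(0)=3, g(1)=2, g(2)=5, g(3)=7, g(4)=12, g(5)=19, g(6)=31

Answer: 31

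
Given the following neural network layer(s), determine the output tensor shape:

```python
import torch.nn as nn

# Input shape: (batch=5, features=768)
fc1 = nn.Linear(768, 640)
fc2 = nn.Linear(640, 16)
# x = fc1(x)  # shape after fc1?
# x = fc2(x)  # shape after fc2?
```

Input: (5, 768) -> after fc1: (5, 640) -> Output: (5, 16)

Answer: (5, 16)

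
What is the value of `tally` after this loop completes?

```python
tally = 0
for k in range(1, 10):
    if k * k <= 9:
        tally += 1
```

Count numbers where k² ≤ 9
`tally` takes the values: 0 → 1 → 2 → 3

Answer: 3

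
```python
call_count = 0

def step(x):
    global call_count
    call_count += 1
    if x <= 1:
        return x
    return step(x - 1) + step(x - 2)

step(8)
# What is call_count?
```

Calls(x) = 1 + Calls(x-1) + Calls(x-2); Calls(0)=Calls(1)=1. For x=8 this gives 67.

Answer: 67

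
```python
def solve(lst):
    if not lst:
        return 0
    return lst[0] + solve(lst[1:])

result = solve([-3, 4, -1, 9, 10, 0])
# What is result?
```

(-3) + 4 + (-1) + 9 + 10 + 0 + 0 = 19

Answer: 19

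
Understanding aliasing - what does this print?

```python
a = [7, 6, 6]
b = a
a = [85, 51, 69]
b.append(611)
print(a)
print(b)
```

Key concept: rebinding vs mutation: a is rebound to a new list, b still points at the original.
Step by step:
`a = [7, 6, 6]` → a = [7, 6, 6]
`b = a` → b = [7, 6, 6] (same object as a)
`a = [85, 51, 69]` → a = [85, 51, 69]
`b.append(611)` → b = [7, 6, 6, 611]
`print(a)` → prints [85, 51, 69]
`print(b)` → prints [7, 6, 6, 611]

Answer:
[85, 51, 69]
[7, 6, 6, 611]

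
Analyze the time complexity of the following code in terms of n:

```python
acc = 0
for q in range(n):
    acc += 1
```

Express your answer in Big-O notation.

Each loop level contributes: n. Multiplying the contributions gives O(n).

Answer: O(n)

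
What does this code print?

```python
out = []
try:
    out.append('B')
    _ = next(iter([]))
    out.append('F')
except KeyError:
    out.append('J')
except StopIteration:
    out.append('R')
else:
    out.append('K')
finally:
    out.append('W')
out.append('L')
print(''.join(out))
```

Execution trace: 'B' (try body) → 'R' (except StopIteration) → 'W' (finally) → 'L' (after the try/except). Output: BRWL

Answer: BRWL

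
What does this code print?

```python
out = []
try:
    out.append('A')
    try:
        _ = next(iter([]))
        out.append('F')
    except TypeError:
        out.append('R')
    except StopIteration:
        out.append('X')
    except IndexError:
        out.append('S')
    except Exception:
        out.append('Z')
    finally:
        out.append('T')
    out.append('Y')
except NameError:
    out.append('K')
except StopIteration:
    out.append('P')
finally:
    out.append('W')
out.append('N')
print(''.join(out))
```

Execution trace: 'A' (try body) → 'X' (inner except StopIteration) → 'T' (inner finally) → 'Y' (try body, no exception) → 'W' (finally) → 'N' (after the try/except). Output: AXTYWN

Answer: AXTYWN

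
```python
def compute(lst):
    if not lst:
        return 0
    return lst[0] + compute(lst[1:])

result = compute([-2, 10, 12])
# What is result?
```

(-2) + 10 + 12 + 0 = 20

Answer: 20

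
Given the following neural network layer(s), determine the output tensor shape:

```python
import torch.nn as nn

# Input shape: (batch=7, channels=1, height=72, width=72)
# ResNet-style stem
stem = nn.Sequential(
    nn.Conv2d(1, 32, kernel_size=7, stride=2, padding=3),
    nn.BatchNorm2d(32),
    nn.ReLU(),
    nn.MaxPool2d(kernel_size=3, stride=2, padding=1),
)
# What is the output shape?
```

Input: (7, 1, 72, 72) -> after Conv2d 7x7 stride=2: (7, 32, 36, 36) -> Output: (7, 32, 18, 18)

Answer: (7, 32, 18, 18)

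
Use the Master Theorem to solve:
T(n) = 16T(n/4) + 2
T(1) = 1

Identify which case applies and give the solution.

a=16, b=4, f(n)=2. log_4(16) = 2. Since c=0 < 2, Case 1 applies: T(n) = Θ(n^log_b(a)) = O(n^2).

Answer: O(n^2) - Case 1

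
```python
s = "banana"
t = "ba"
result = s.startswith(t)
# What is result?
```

Trace:
`s = "banana"` → s = 'banana'
`t = "ba"` → t = 'ba'
`result = s.startswith(t)` → result = True
So result = True

Answer: True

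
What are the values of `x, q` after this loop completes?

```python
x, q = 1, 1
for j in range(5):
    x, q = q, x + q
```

Fibonacci: after 5 iterations
`x, q` takes the values: (1, 1) → (1, 2) → (2, 3) → (3, 5) → (5, 8) → (8, 13)

Answer: 8, 13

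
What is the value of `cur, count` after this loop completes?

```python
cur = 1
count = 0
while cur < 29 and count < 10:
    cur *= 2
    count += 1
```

Double until >= 29 or 10 iterations
`cur, count` takes the values: (1, 0) → (2, 0) → (2, 1) → (4, 1) → (4, 2) → (8, 2) → (8, 3) → (16, 3) → (16, 4) → (32, 4) → (32, 5)

Answer: 32, 5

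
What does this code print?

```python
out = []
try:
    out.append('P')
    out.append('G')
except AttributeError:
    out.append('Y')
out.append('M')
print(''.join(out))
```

Execution trace: 'P' (try body) → 'G' (try body, no exception) → 'M' (after the try/except). Output: PGM

Answer: PGM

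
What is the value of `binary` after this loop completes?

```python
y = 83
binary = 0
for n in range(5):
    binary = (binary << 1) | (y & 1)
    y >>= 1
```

Reverse lowest 5 bits of 83
`binary` takes the values: 0 → 1 → 3 → 6 → 12 → 25

Answer: 25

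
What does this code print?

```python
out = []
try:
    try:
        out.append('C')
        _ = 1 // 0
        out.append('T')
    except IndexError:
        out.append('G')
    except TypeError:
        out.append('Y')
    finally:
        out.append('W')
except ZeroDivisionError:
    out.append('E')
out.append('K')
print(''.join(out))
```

Execution trace: 'C' (inner try body) → 'W' (inner finally) → 'E' (outer except ZeroDivisionError) → 'K' (after the try/except). Output: CWEK

Answer: CWEK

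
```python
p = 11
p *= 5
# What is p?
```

Trace:
`p = 11` → p = 11
`p *= 5` → p = 55
So p = 55

Answer: 55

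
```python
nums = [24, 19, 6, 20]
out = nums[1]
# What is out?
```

Trace:
`nums = [24, 19, 6, 20]` → nums = [24, 19, 6, 20]
`out = nums[1]` → out = 19
So out = 19

Answer: 19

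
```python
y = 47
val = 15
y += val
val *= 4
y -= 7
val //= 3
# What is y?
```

Trace:
`y = 47` → y = 47
`val = 15` → val = 15
`y += val` → y = 62
`val *= 4` → val = 60
`y -= 7` → y = 55
`val //= 3` → val = 20
So y = 55

Answer: 55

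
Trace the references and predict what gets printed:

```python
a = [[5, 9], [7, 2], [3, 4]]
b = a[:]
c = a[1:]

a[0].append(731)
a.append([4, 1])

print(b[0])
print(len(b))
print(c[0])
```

Key concept: slice with nested mutation.
Step by step:
`a = [[5, 9], [7, 2], [3, 4]]` → a = [[5, 9], [7, 2], [3, 4]]
`b = a[:]` → b = [[5, 9], [7, 2], [3, 4]]
`c = a[1:]` → c = [[7, 2], [3, 4]]
`a[0].append(731)` → a = [[5, 9, 731], [7, 2], [3, 4]]; b = [[5, 9, 731], [7, 2], [3, 4]]
`a.append([4, 1])` → a = [[5, 9, 731], [7, 2], [3, 4], [4, 1]]
`print(b[0])` → prints [5, 9, 731]
`print(len(b))` → prints 3
`print(c[0])` → prints [7, 2]

Answer:
[5, 9, 731]
3
[7, 2]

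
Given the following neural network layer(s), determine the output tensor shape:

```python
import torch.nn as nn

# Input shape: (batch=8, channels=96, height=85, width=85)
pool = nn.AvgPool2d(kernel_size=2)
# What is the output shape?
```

Input: (8, 96, 85, 85) -> Output: (8, 96, 42, 42)

Answer: (8, 96, 42, 42)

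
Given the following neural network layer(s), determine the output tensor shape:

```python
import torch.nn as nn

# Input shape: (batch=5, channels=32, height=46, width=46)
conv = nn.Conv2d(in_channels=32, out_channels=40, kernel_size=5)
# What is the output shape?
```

Input: (5, 32, 46, 46) -> Output: (5, 40, 42, 42)

Answer: (5, 40, 42, 42)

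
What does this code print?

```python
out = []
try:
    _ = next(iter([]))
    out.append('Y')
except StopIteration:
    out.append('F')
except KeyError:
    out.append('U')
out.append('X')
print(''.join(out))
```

Execution trace: 'F' (except StopIteration) → 'X' (after the try/except). Output: FX

Answer: FX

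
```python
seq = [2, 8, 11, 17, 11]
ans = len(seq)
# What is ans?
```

Trace:
`seq = [2, 8, 11, 17, 11]` → seq = [2, 8, 11, 17, 11]
`ans = len(seq)` → ans = 5
So ans = 5

Answer: 5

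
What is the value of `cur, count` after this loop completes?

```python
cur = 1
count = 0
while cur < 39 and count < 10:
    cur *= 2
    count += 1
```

Double until >= 39 or 10 iterations
`cur, count` takes the values: (1, 0) → (2, 0) → (2, 1) → (4, 1) → (4, 2) → (8, 2) → (8, 3) → (16, 3) → (16, 4) → (32, 4) → (32, 5) → (64, 5) → (64, 6)

Answer: 64, 6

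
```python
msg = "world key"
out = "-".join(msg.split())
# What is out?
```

Trace:
`msg = "world key"` → msg = 'world key'
`out = "-".join(msg.split())` → out = 'world-key'
So out = 'world-key'

Answer: 'world-key'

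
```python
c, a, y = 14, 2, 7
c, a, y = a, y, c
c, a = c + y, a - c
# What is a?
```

Trace:
`c, a, y = 14, 2, 7` → c = 14; a = 2; y = 7
`c, a, y = a, y, c` → c = 2; a = 7; y = 14
`c, a = c + y, a - c` → c = 16; a = 5
So a = 5

Answer: 5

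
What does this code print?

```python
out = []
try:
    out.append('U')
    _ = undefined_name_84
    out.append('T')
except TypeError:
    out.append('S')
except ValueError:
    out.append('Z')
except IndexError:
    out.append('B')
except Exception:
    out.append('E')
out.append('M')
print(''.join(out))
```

Execution trace: 'U' (try body) → 'E' (except Exception) → 'M' (after the try/except). Output: UEM

Answer: UEM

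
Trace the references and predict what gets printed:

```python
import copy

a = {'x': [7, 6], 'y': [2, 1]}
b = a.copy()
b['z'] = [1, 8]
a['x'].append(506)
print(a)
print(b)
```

Key concept: shallow copy of dict with mutable values.
Step by step:
`a = {'x': [7, 6], 'y': [2, 1]}` → a = {'x': [7, 6], 'y': [2, 1]}
`b = a.copy()` → b = {'x': [7, 6], 'y': [2, 1]}
`b['z'] = [1, 8]` → b = {'x': [7, 6], 'y': [2, 1], 'z': [1, 8]}
`a['x'].append(506)` → a = {'x': [7, 6, 506], 'y': [2, 1]}; b = {'x': [7, 6, 506], 'y': [2, 1], 'z': [1, 8]}
`print(a)` → prints {'x': [7, 6, 506], 'y': [2, 1]}
`print(b)` → prints {'x': [7, 6, 506], 'y': [2, 1], 'z': [1, 8]}

Answer:
{'x': [7, 6, 506], 'y': [2, 1]}
{'x': [7, 6, 506], 'y': [2, 1], 'z': [1, 8]}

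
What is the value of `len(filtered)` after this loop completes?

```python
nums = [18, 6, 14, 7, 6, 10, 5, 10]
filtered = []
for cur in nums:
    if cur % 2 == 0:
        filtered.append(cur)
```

Count even numbers in [18, 6, 14, 7, 6, 10, 5, 10]
`filtered` takes the values: [] → [18] → [18, 6] → [18, 6, 14] → [18, 6, 14, 6] → [18, 6, 14, 6, 10] → [18, 6, 14, 6, 10, 10]
So `len(filtered)` = 6

Answer: 6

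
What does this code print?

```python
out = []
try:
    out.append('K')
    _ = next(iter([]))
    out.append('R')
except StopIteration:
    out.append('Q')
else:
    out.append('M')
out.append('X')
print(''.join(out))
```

Execution trace: 'K' (try body) → 'Q' (except StopIteration) → 'X' (after the try/except). Output: KQX

Answer: KQX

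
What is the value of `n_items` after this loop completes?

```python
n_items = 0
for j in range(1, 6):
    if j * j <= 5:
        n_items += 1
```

Count numbers where j² ≤ 5
`n_items` takes the values: 0 → 1 → 2

Answer: 2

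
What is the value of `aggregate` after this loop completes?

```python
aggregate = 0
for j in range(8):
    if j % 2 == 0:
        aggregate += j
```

Sum of even numbers 0 to 7
`aggregate` takes the values: 0 → 2 → 6 → 12

Answer: 12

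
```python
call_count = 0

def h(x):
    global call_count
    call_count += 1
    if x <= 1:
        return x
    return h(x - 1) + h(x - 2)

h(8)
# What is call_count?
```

Calls(x) = 1 + Calls(x-1) + Calls(x-2); Calls(0)=Calls(1)=1. For x=8 this gives 67.

Answer: 67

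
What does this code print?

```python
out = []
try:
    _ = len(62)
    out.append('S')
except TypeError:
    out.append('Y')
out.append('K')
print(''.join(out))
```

Execution trace: 'Y' (except TypeError) → 'K' (after the try/except). Output: YK

Answer: YK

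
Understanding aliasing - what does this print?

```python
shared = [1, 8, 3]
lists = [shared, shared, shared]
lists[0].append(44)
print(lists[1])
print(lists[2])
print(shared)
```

Key concept: list of same reference.
Step by step:
`shared = [1, 8, 3]` → shared = [1, 8, 3]
`lists = [shared, shared, shared]` → lists = [[1, 8, 3], [1, 8, 3], [1, 8, 3]]
`lists[0].append(44)` → shared = [1, 8, 3, 44]; lists = [[1, 8, 3, 44], [1, 8, 3, 44], [1, 8, 3, 44]]
`print(lists[1])` → prints [1, 8, 3, 44]
`print(lists[2])` → prints [1, 8, 3, 44]
`print(shared)` → prints [1, 8, 3, 44]

Answer:
[1, 8, 3, 44]
[1, 8, 3, 44]
[1, 8, 3, 44]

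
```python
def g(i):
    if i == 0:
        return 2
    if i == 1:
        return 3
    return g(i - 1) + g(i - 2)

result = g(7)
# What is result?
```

Build up from base cases: g(0)=2, g(1)=3, g(2)=5, g(3)=8, g(4)=13, g(5)=21, g(6)=34, ..., g(7)=55

Answer: 55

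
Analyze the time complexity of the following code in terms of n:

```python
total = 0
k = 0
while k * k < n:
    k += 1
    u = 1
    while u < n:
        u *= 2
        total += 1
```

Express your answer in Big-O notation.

Each loop level contributes: √n × log n. Multiplying the contributions gives O(√n log n).

Answer: O(√n log n)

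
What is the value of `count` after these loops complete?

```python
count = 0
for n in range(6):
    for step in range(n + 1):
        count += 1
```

Triangle: 1 + 2 + ... + 6
`count` takes the values: 0 → 1 → 2 → 3 → 4 → 5 → 6 → 7 → 8 → 9 → 10 → 11 → 12 → 13 → 14 → 15 → 16 → 17 → 18 → 19 → 20 → 21

Answer: 21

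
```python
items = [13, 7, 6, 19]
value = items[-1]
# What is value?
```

Trace:
`items = [13, 7, 6, 19]` → items = [13, 7, 6, 19]
`value = items[-1]` → value = 19
So value = 19

Answer: 19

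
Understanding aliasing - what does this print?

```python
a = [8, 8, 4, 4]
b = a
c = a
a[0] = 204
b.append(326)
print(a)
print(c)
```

Key concept: multiple aliases.
Step by step:
`a = [8, 8, 4, 4]` → a = [8, 8, 4, 4]
`b = a` → b = [8, 8, 4, 4] (same object as a)
`c = a` → c = [8, 8, 4, 4] (same object as a, b)
`a[0] = 204` → a = [204, 8, 4, 4] (same object as b, c); b = [204, 8, 4, 4] (same object as a, c); c = [204, 8, 4, 4] (same object as a, b)
`b.append(326)` → a = [204, 8, 4, 4, 326] (same object as b, c); b = [204, 8, 4, 4, 326] (same object as a, c); c = [204, 8, 4, 4, 326] (same object as a, b)
`print(a)` → prints [204, 8, 4, 4, 326]
`print(c)` → prints [204, 8, 4, 4, 326]

Answer:
[204, 8, 4, 4, 326]
[204, 8, 4, 4, 326]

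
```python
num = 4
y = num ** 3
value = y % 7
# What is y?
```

Trace:
`num = 4` → num = 4
`y = num ** 3` → y = 64
`value = y % 7` → value = 1
So y = 64

Answer: 64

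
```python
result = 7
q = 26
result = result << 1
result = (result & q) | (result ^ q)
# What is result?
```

Trace:
`result = 7` → result = 7
`q = 26` → q = 26
`result = result << 1` → result = 14
`result = (result & q) | (result ^ q)` → result = 30
So result = 30

Answer: 30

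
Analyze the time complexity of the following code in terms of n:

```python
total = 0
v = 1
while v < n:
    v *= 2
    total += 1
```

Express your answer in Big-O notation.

Each loop level contributes: log n. Multiplying the contributions gives O(log n).

Answer: O(log n)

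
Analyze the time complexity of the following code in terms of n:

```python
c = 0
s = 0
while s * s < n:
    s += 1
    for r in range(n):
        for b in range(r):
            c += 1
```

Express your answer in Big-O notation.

Each loop level contributes: √n × n × n. Multiplying the contributions gives O(n^2√n).

Answer: O(n^2√n)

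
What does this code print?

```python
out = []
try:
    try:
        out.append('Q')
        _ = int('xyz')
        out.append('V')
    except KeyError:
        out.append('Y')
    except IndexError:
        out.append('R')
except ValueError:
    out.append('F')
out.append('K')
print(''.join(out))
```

Execution trace: 'Q' (try body) → 'F' (outer except ValueError) → 'K' (after the try/except). Output: QFK

Answer: QFK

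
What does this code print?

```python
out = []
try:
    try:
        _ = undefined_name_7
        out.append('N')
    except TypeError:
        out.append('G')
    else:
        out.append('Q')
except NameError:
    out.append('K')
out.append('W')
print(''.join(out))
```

Execution trace: 'K' (outer except NameError) → 'W' (after the try/except). Output: KW

Answer: KW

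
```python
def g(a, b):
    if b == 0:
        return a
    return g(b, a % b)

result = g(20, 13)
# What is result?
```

g(20, 13) -> g(13, 7) -> g(7, 6) -> g(6, 1) -> g(1, 0) -> 1

Answer: 1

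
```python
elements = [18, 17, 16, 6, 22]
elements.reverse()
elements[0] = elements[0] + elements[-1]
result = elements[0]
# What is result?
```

Trace:
`elements = [18, 17, 16, 6, 22]` → elements = [18, 17, 16, 6, 22]
`elements.reverse()` → elements = [22, 6, 16, 17, 18]
`elements[0] = elements[0] + elements[-1]` → elements = [40, 6, 16, 17, 18]
`result = elements[0]` → result = 40
So result = 40

Answer: 40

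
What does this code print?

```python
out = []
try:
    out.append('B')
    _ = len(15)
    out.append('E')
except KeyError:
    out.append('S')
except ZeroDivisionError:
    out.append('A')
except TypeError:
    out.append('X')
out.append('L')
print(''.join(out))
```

Execution trace: 'B' (try body) → 'X' (except TypeError) → 'L' (after the try/except). Output: BXL

Answer: BXL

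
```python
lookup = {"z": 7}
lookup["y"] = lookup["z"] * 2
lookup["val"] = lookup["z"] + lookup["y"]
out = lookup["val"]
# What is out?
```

Trace:
`lookup = {"z": 7}` → lookup = {'z': 7}
`lookup["y"] = lookup["z"] * 2` → lookup = {'z': 7, 'y': 14}
`lookup["val"] = lookup["z"] + lookup["y"]` → lookup = {'z': 7, 'y': 14, 'val': 21}
`out = lookup["val"]` → out = 21
So out = 21

Answer: 21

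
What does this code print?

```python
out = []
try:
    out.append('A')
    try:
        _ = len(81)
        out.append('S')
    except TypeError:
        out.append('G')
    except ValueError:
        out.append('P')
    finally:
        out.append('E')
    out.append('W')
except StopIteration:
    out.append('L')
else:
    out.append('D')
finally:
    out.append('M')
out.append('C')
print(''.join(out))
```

Execution trace: 'A' (try body) → 'G' (inner except TypeError) → 'E' (inner finally) → 'W' (try body, no exception) → 'D' (else) → 'M' (finally) → 'C' (after the try/except). Output: AGEWDMC

Answer: AGEWDMC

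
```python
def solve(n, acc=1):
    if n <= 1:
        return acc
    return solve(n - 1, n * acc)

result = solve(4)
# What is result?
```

Accumulator trace (n, acc): (4, 1) -> (3, 4) -> (2, 12) -> (1, 24) -> return 24

Answer: 24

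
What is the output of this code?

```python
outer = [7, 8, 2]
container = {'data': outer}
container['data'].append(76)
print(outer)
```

Key concept: dict holds reference to list.
Step by step:
`outer = [7, 8, 2]` → outer = [7, 8, 2]
`container = {'data': outer}` → container = {'data': [7, 8, 2]}
`container['data'].append(76)` → outer = [7, 8, 2, 76]; container = {'data': [7, 8, 2, 76]}
`print(outer)` → prints [7, 8, 2, 76]

Answer: [7, 8, 2, 76]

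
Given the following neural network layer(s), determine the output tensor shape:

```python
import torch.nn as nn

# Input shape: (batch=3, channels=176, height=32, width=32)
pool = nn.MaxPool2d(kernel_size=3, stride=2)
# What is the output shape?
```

Input: (3, 176, 32, 32) -> Output: (3, 176, 15, 15)

Answer: (3, 176, 15, 15)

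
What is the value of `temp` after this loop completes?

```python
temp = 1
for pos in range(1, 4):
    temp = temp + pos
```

Start at 1, add 1 through 3
`temp` takes the values: 1 → 2 → 4 → 7

Answer: 7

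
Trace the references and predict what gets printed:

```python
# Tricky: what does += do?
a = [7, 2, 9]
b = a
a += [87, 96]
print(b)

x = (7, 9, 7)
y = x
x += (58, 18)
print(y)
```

Key concept: += behavior differs for mutable vs immutable.
Step by step:
`a = [7, 2, 9]` → a = [7, 2, 9]
`b = a` → b = [7, 2, 9] (same object as a)
`a += [87, 96]` → a = [7, 2, 9, 87, 96] (same object as b); b = [7, 2, 9, 87, 96] (same object as a)
`print(b)` → prints [7, 2, 9, 87, 96]
`x = (7, 9, 7)` → x = (7, 9, 7)
`y = x` → y = (7, 9, 7)
`x += (58, 18)` → x = (7, 9, 7, 58, 18)
`print(y)` → prints (7, 9, 7)

Answer:
[7, 2, 9, 87, 96]
(7, 9, 7)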